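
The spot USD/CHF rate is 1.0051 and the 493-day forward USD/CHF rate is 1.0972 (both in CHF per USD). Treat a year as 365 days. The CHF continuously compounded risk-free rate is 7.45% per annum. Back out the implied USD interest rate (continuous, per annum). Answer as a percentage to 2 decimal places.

0.96%

F = S·e^((r_CHF − r_USD)T) ⇒ r_USD = r_CHF − ln(F/S)/T
ln(1.0972/1.0051) = 0.087674; /(493/365) = 0.064911
r_USD = 0.0745 − 0.064911 = 0.009589
r_USD = 0.96%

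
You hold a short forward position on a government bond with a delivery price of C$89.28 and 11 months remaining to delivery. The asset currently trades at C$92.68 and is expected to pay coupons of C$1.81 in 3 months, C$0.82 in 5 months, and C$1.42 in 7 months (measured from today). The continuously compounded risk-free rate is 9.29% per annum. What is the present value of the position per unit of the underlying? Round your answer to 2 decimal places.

PV(remaining coupons) I = 1.81·e^(−0.0929·3/12) + 0.82·e^(−0.0929·5/12) + 1.42·e^(−0.0929·7/12) = 3.9024
Current forward F = (S − I)·e^(rT) = (92.68 − 3.9024)·e^(0.0929·11/12) = 88.7776 × 1.088889 = 96.6690
Value (long) = (F − K)·e^(−rT) = (96.6690 − 89.28) × 0.918367 = 6.7858
Short position value = −(long value) = -C$6.79

-C$6.79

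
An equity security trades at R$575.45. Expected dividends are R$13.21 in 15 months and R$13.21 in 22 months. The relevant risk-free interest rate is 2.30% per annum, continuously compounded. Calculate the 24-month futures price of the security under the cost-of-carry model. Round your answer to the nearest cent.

R$575.84

PV(dividends) I = 13.21·e^(−0.0230·15/12) + 13.21·e^(−0.0230·22/12)
I = 12.8356 + 12.6646 = 25.5002
F = (S − I)·e^(rT) = (575.45 − 25.5002) · e^(0.0230·24/12)
= 549.9498 · e^0.046000 = 549.9498 × 1.047074 = R$575.84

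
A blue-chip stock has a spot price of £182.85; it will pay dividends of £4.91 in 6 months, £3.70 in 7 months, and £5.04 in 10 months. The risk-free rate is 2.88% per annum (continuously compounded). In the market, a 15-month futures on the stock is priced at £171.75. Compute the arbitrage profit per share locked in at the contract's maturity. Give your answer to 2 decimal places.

£3.91 per share

PV(dividends) I = 4.91·e^(−0.0288·6/12) + 3.70·e^(−0.0288·7/12) + 5.04·e^(−0.0288·10/12) = 13.3986
Fair futures F* = (S − I)·e^(rT) = (182.85 − 13.3986)·e^0.036000 = 169.4514 × 1.036656 = 175.6628
Market £171.75 < fair 175.6628: forward underpriced → reverse cash-and-carry (short the stock, invest proceeds at r, pay the dividends, go long the forward).
Profit at T = |F_mkt − F*| = |171.75 − 175.6628| = £3.91 per share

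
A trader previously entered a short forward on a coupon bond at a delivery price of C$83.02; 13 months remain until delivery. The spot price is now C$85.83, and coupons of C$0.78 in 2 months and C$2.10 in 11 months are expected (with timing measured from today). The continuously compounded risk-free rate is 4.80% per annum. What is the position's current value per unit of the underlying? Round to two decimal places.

PV(remaining coupons) I = 0.78·e^(−0.0480·2/12) + 2.10·e^(−0.0480·11/12) = 2.7834
Current forward F = (S − I)·e^(rT) = (85.83 − 2.7834)·e^(0.0480·13/12) = 83.0466 × 1.053376 = 87.4793
Value (long) = (F − K)·e^(−rT) = (87.4793 − 83.02) × 0.949329 = 4.2333
Short position value = −(long value) = -C$4.23

-C$4.23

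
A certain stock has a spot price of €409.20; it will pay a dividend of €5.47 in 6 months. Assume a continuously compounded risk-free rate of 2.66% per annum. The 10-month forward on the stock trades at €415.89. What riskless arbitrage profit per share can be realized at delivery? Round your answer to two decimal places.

€3.04 per share

PV(dividends) I = 5.47·e^(−0.0266·6/12) = 5.3977
Fair forward F* = (S − I)·e^(rT) = (409.20 − 5.3977)·e^0.022167 = 403.8023 × 1.022415 = 412.8535
Market €415.89 > fair 412.8535: forward overpriced → cash-and-carry (borrow at r, buy the stock and collect the dividends, short the forward).
Profit at T = |F_mkt − F*| = |415.89 − 412.8535| = €3.04 per share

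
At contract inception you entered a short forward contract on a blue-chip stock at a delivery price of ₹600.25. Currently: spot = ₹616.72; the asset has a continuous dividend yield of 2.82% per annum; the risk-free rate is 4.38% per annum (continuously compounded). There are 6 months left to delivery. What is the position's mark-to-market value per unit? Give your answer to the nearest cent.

-₹20.84

Current fair forward for the remaining 6 months: F = S·e^((r − q)·T), (r − q) = 0.0438 − 0.0282 = 0.0156
F = 616.72 · e^(0.0156 × 6/12) = 616.72 × 1.007830 = 621.5489
Value of long forward = (F − K)·e^(−rT) = (621.5489 − 600.25) · e^(−0.0438·6/12)
= 21.2989 × 0.978338 = 20.84
Short position value = −(long value) = -₹20.84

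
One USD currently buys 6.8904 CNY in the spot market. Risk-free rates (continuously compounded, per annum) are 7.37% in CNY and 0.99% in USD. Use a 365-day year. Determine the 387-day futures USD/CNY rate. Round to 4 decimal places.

F = S·e^((r_CNY − r_USD)T) = 6.8904 · e^((0.0737 − 0.0099) × 387/365)
= 6.8904 · e^0.067645 = 6.8904 × 1.069985
F = 7.3726 CNY per USD

7.3726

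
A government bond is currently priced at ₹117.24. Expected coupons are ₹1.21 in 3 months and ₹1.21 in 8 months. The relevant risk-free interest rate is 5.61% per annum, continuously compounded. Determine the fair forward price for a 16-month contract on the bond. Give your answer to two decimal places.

PV(coupons) I = 1.21·e^(−0.0561·3/12) + 1.21·e^(−0.0561·8/12)
I = 1.1931 + 1.1656 = 2.3587
F = (S − I)·e^(rT) = (117.24 − 2.3587) · e^(0.0561·16/12)
= 114.8813 · e^0.074800 = 114.8813 × 1.077669 = ₹123.80

₹123.80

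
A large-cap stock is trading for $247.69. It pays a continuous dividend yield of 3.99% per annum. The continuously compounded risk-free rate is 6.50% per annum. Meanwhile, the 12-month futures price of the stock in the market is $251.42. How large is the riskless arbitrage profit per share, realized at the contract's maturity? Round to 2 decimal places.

$2.57 per share

Fair futures: F* = S·e^(carry·T), with carry = (r − q) = 0.0650 − 0.0399 = 0.0251
F* = 247.69 · e^(0.0251 × 12/12) = 247.69 · e^0.025100 = 247.69 × 1.025418 = $253.9858
Market $251.42 < fair $253.9858: forward underpriced → reverse cash-and-carry (short spot, go long the forward).
At maturity, profit = |F_mkt − F*| = |251.42 − 253.9858| = $2.57 per share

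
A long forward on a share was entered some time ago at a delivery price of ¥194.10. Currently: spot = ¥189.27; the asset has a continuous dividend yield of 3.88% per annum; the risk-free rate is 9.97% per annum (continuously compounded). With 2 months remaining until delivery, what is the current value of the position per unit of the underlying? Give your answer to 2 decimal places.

-¥2.85

Current fair forward for the remaining 2 months: F = S·e^((r − q)·T), (r − q) = 0.0997 − 0.0388 = 0.0609
F = 189.27 · e^(0.0609 × 2/12) = 189.27 × 1.010202 = 191.2009
Value of long forward = (F − K)·e^(−rT) = (191.2009 − 194.10) · e^(−0.0997·2/12)
= -2.8991 × 0.983521 = -2.85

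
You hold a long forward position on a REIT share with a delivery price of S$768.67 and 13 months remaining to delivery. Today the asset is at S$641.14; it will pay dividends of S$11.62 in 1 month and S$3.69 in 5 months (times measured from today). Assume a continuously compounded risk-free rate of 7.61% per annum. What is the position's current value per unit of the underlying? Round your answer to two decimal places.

PV(remaining dividends) I = 11.62·e^(−0.0761·1/12) + 3.69·e^(−0.0761·5/12) = 15.1214
Current forward F = (S − I)·e^(rT) = (641.14 − 15.1214)·e^(0.0761·13/12) = 626.0186 × 1.085935 = 679.8155
Value (long) = (F − K)·e^(−rT) = (679.8155 − 768.67) × 0.920865 = -81.8230
Value = -S$81.82

-S$81.82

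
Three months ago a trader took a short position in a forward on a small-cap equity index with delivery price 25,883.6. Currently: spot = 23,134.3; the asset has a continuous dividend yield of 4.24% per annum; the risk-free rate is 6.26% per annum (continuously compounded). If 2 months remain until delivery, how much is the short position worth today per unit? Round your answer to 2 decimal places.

Current fair forward for the remaining 2 months: F = S·e^((r − q)·T), (r − q) = 0.0626 − 0.0424 = 0.0202
F = 23134.3 · e^(0.0202 × 2/12) = 23134.3 × 1.00337234 = 23212.3167
Value of long forward = (F − K)·e^(−rT) = (23212.3167 − 25883.6) · e^(−0.0626·2/12)
= -2671.2833 × 0.98962091 = -2643.56
Short position value = −(long value) = 2643.56

2643.56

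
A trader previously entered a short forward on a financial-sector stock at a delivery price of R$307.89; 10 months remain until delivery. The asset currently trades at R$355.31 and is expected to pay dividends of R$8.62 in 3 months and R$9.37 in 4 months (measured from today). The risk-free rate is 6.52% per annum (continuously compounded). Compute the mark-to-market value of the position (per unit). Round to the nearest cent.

PV(remaining dividends) I = 8.62·e^(−0.0652·3/12) + 9.37·e^(−0.0652·4/12) = 17.6492
Current forward F = (S − I)·e^(rT) = (355.31 − 17.6492)·e^(0.0652·10/12) = 337.6608 × 1.055836 = 356.5144
Value (long) = (F − K)·e^(−rT) = (356.5144 − 307.89) × 0.947116 = 46.0529
Short position value = −(long value) = -R$46.05

-R$46.05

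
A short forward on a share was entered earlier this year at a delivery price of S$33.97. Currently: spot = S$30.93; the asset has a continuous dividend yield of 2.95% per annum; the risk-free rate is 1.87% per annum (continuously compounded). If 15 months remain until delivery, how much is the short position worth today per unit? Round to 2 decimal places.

Current fair forward for the remaining 15 months: F = S·e^((r − q)·T), (r − q) = 0.0187 − 0.0295 = -0.0108
F = 30.93 · e^(-0.0108 × 15/12) = 30.93 × 0.986591 = 30.5153
Value of long forward = (F − K)·e^(−rT) = (30.5153 − 33.97) · e^(−0.0187·15/12)
= -3.4547 × 0.976896 = -3.37
Short position value = −(long value) = S$3.37

S$3.37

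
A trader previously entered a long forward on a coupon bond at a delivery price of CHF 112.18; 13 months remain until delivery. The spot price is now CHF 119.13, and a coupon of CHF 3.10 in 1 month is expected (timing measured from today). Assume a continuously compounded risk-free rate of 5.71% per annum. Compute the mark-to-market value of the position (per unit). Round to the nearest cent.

PV(remaining coupons) I = 3.10·e^(−0.0571·1/12) = 3.0853
Current forward F = (S − I)·e^(rT) = (119.13 − 3.0853)·e^(0.0571·13/12) = 116.0447 × 1.063812 = 123.4497
Value (long) = (F − K)·e^(−rT) = (123.4497 − 112.18) × 0.940016 = 10.5937
Value = CHF 10.59

CHF 10.59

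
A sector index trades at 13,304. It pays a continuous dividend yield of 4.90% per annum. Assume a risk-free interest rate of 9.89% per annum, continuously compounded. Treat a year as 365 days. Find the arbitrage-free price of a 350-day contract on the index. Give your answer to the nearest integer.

F = S·e^((r − q)T) = 13304 · e^((0.0989 − 0.0490) × 350/365)
= 13304 · e^0.047849 = 13304 × 1.049012
F = 13,956

13,956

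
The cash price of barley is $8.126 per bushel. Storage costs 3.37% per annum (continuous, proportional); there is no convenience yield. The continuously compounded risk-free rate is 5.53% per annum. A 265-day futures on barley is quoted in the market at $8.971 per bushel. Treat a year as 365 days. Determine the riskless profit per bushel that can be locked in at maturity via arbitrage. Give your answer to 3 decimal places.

Fair futures: F* = S·e^(carry·T), with carry = (r + u) = 0.0553 + 0.0337 = 0.0890
F* = 8.126 · e^(0.0890 × 265/365) = 8.126 · e^0.064616 = 8.126 × 1.066749 = $8.6684
Market $8.971 > fair $8.6684: forward overpriced → cash-and-carry (buy spot, short the forward).
At maturity, profit = |F_mkt − F*| = |8.971 − 8.6684| = $0.303 per bushel

$0.303 per bushel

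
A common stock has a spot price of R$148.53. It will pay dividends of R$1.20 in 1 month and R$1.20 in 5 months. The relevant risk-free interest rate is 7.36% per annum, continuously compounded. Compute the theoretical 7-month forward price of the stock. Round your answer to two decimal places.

R$152.59

PV(dividends) I = 1.20·e^(−0.0736·1/12) + 1.20·e^(−0.0736·5/12)
I = 1.1927 + 1.1638 = 2.3565
F = (S − I)·e^(rT) = (148.53 − 2.3565) · e^(0.0736·7/12)
= 146.1735 · e^0.042933 = 146.1735 × 1.043868 = R$152.59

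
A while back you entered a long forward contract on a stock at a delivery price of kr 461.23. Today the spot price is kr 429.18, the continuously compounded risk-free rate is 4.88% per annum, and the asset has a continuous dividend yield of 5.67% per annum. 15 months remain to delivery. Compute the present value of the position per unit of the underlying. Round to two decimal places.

Current fair forward for the remaining 15 months: F = S·e^((r − q)·T), (r − q) = 0.0488 − 0.0567 = -0.0079
F = 429.18 · e^(-0.0079 × 15/12) = 429.18 × 0.990174 = 424.9629
Value of long forward = (F − K)·e^(−rT) = (424.9629 − 461.23) · e^(−0.0488·15/12)
= -36.2671 × 0.940823 = -34.12

-kr 34.12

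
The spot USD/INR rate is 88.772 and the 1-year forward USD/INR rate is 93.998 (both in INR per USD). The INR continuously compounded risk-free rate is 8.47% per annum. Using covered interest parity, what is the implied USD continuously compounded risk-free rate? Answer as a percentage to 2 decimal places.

F = S·e^((r_INR − r_USD)T) ⇒ r_USD = r_INR − ln(F/S)/T
ln(93.998/88.772) = 0.057202; /(1) = 0.057202
r_USD = 0.0847 − 0.057202 = 0.027498
r_USD = 2.75%

2.75%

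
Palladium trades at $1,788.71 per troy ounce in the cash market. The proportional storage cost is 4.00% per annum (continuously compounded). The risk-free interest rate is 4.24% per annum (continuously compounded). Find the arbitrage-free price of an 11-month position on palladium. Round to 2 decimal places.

$1,929.05 per troy ounce

Net carry = r + u − y = 0.0424 + 0.0400 − 0.0000 = 0.0824
F = S·e^((r+u−y)T) = 1788.71 · e^(0.0824 × 11/12) = 1788.71 · e^0.07553333
= 1788.71 × 1.07845917 = $1,929.05 per troy ounce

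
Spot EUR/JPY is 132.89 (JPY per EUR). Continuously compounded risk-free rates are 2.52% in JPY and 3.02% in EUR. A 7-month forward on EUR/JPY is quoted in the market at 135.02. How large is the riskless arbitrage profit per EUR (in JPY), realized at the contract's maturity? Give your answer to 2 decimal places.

2.52 per EUR (in JPY)

Fair forward: F* = S·e^(carry·T), with carry = (r_JPY − r_EUR) = 0.0252 − 0.0302 = -0.0050
F* = 132.89 · e^(-0.0050 × 7/12) = 132.89 · e^-0.002917 = 132.89 × 0.997087 = 132.5029
Market 135.02 > fair 132.5029: forward overpriced → cash-and-carry (buy spot, short the forward).
At maturity, profit = |F_mkt − F*| = |135.02 − 132.5029| = 2.52 per EUR (in JPY)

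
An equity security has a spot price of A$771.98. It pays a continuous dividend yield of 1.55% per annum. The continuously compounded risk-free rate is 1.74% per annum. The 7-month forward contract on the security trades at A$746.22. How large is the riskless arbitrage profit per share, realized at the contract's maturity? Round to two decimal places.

Fair forward: F* = S·e^(carry·T), with carry = (r − q) = 0.0174 − 0.0155 = 0.0019
F* = 771.98 · e^(0.0019 × 7/12) = 771.98 · e^0.001108 = 771.98 × 1.001109 = A$772.8361
Market A$746.22 < fair A$772.8361: forward underpriced → reverse cash-and-carry (short spot, go long the forward).
At maturity, profit = |F_mkt − F*| = |746.22 − 772.8361| = A$26.62 per share

A$26.62 per share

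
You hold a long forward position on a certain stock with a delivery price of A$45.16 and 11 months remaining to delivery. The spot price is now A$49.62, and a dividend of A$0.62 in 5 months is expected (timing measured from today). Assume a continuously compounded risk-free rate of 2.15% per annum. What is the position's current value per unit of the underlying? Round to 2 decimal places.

A$4.73

PV(remaining dividends) I = 0.62·e^(−0.0215·5/12) = 0.6145
Current forward F = (S − I)·e^(rT) = (49.62 − 0.6145)·e^(0.0215·11/12) = 49.0055 × 1.019904 = 49.9809
Value (long) = (F − K)·e^(−rT) = (49.9809 − 45.16) × 0.980485 = 4.7268
Value = A$4.73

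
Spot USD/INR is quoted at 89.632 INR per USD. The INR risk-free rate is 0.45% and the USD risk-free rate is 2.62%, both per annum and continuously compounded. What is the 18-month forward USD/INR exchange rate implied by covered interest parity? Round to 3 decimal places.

86.761

F = S·e^((r_INR − r_USD)T) = 89.632 · e^((0.0045 − 0.0262) × 18/12)
= 89.632 · e^-0.032550 = 89.632 × 0.967974
F = 86.761 INR per USD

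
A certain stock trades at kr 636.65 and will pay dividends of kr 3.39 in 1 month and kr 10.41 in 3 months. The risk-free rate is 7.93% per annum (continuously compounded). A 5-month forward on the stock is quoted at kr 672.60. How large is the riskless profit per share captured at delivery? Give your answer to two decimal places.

kr 28.59 per share

PV(dividends) I = 3.39·e^(−0.0793·1/12) + 10.41·e^(−0.0793·3/12) = 13.5733
Fair forward F* = (S − I)·e^(rT) = (636.65 − 13.5733)·e^0.033042 = 623.0767 × 1.033594 = 644.0083
Market kr 672.60 > fair 644.0083: forward overpriced → cash-and-carry (borrow at r, buy the stock and collect the dividends, short the forward).
Profit at T = |F_mkt − F*| = |672.60 − 644.0083| = kr 28.59 per share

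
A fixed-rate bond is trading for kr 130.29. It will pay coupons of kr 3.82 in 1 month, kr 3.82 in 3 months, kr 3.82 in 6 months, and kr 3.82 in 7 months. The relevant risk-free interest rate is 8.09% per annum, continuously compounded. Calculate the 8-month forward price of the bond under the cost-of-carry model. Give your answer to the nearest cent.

PV(coupons) I = 3.82·e^(−0.0809·1/12) + 3.82·e^(−0.0809·3/12) + 3.82·e^(−0.0809·6/12) + 3.82·e^(−0.0809·7/12)
I = 3.7943 + 3.7435 + 3.6686 + 3.6439 = 14.8503
F = (S − I)·e^(rT) = (130.29 − 14.8503) · e^(0.0809·8/12)
= 115.4397 · e^0.053933 = 115.4397 × 1.055414 = kr 121.84

kr 121.84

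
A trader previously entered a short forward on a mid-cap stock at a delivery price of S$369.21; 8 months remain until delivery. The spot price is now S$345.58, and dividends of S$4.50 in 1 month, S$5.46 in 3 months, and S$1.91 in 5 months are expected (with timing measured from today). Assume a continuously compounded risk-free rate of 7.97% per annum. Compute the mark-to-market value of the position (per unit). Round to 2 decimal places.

PV(remaining dividends) I = 4.50·e^(−0.0797·1/12) + 5.46·e^(−0.0797·3/12) + 1.91·e^(−0.0797·5/12) = 11.6701
Current forward F = (S − I)·e^(rT) = (345.58 − 11.6701)·e^(0.0797·8/12) = 333.9099 × 1.054570 = 352.1314
Value (long) = (F − K)·e^(−rT) = (352.1314 − 369.21) × 0.948254 = -16.1949
Short position value = −(long value) = S$16.19

S$16.19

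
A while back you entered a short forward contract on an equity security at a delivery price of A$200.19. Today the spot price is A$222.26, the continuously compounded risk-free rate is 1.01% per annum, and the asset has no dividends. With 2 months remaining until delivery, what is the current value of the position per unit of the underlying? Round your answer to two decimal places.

-A$22.41

Current fair forward for the remaining 2 months: F = S·e^(r·T), r = 0.0101
F = 222.26 · e^(0.0101 × 2/12) = 222.26 × 1.001685 = 222.6345
Value of long forward = (F − K)·e^(−rT) = (222.6345 − 200.19) · e^(−0.0101·2/12)
= 22.4445 × 0.998318 = 22.41
Short position value = −(long value) = -A$22.41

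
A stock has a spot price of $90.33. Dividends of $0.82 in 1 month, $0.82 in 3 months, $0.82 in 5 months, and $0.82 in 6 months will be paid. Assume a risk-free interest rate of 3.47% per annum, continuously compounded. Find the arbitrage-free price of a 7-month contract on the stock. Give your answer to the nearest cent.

PV(dividends) I = 0.82·e^(−0.0347·1/12) + 0.82·e^(−0.0347·3/12) + 0.82·e^(−0.0347·5/12) + 0.82·e^(−0.0347·6/12)
I = 0.8176 + 0.8129 + 0.8082 + 0.8059 = 3.2446
F = (S − I)·e^(rT) = (90.33 − 3.2446) · e^(0.0347·7/12)
= 87.0854 · e^0.020242 = 87.0854 × 1.020448 = $88.87

$88.87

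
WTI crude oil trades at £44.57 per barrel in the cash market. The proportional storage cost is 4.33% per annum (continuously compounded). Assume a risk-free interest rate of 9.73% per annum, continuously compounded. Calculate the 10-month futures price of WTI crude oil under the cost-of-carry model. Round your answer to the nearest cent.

£50.11 per barrel

Net carry = r + u − y = 0.0973 + 0.0433 − 0.0000 = 0.1406
F = S·e^((r+u−y)T) = 44.57 · e^(0.1406 × 10/12) = 44.57 · e^0.117167
= 44.57 × 1.124307 = £50.11 per barrel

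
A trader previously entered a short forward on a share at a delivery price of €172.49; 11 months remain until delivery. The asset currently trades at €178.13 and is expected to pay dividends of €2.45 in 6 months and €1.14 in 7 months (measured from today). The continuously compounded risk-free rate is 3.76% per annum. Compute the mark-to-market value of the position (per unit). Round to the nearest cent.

PV(remaining dividends) I = 2.45·e^(−0.0376·6/12) + 1.14·e^(−0.0376·7/12) = 3.5196
Current forward F = (S − I)·e^(rT) = (178.13 − 3.5196)·e^(0.0376·11/12) = 174.6104 × 1.035068 = 180.7336
Value (long) = (F − K)·e^(−rT) = (180.7336 − 172.49) × 0.966121 = 7.9643
Short position value = −(long value) = -€7.96

-€7.96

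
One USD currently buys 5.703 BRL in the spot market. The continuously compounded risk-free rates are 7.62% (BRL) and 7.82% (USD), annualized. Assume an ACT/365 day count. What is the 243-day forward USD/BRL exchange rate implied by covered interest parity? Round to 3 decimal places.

F = S·e^((r_BRL − r_USD)T) = 5.703 · e^((0.0762 − 0.0782) × 243/365)
= 5.703 · e^-0.001332 = 5.703 × 0.998669
F = 5.695 BRL per USD

5.695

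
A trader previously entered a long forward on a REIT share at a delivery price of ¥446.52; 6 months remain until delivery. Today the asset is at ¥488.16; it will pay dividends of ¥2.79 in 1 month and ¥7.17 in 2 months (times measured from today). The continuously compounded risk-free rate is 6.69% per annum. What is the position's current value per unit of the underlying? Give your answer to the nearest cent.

PV(remaining dividends) I = 2.79·e^(−0.0669·1/12) + 7.17·e^(−0.0669·2/12) = 9.8650
Current forward F = (S − I)·e^(rT) = (488.16 − 9.8650)·e^(0.0669·6/12) = 478.2950 × 1.034016 = 494.5647
Value (long) = (F − K)·e^(−rT) = (494.5647 − 446.52) × 0.967103 = 46.4642
Value = ¥46.46

¥46.46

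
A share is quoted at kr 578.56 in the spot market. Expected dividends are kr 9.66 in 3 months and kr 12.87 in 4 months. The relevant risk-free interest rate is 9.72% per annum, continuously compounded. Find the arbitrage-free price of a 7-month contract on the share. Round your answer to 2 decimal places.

kr 589.15

PV(dividends) I = 9.66·e^(−0.0972·3/12) + 12.87·e^(−0.0972·4/12)
I = 9.4281 + 12.4597 = 21.8878
F = (S − I)·e^(rT) = (578.56 − 21.8878) · e^(0.0972·7/12)
= 556.6722 · e^0.056700 = 556.6722 × 1.058338 = kr 589.15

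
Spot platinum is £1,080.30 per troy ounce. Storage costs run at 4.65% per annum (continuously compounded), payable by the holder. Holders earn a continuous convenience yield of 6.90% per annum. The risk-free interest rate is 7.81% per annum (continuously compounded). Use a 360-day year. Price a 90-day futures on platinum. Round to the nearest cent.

Net carry = r + u − y = 0.0781 + 0.0465 − 0.0690 = 0.0556
F = S·e^((r+u−y)T) = 1080.30 · e^(0.0556 × 90/360) = 1080.30 · e^0.01390000
= 1080.30 × 1.01399705 = £1,095.42 per troy ounce

£1,095.42 per troy ounce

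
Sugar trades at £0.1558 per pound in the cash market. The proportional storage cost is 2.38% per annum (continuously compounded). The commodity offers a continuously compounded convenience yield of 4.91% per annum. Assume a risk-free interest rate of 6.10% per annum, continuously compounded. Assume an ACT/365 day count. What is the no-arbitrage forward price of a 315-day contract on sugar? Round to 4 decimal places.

Net carry = r + u − y = 0.0610 + 0.0238 − 0.0491 = 0.0357
F = S·e^((r+u−y)T) = 0.1558 · e^(0.0357 × 315/365) = 0.1558 · e^0.030810
= 0.1558 × 1.031290 = £0.1607 per pound

£0.1607 per pound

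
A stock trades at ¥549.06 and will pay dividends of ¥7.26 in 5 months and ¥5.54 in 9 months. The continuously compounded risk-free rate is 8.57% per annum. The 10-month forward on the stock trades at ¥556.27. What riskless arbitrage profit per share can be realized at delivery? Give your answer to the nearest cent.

¥20.33 per share

PV(dividends) I = 7.26·e^(−0.0857·5/12) + 5.54·e^(−0.0857·9/12) = 12.2005
Fair forward F* = (S − I)·e^(rT) = (549.06 − 12.2005)·e^0.071417 = 536.8595 × 1.074029 = 576.6027
Market ¥556.27 < fair 576.6027: forward underpriced → reverse cash-and-carry (short the stock, invest proceeds at r, pay the dividends, go long the forward).
Profit at T = |F_mkt − F*| = |556.27 − 576.6027| = ¥20.33 per share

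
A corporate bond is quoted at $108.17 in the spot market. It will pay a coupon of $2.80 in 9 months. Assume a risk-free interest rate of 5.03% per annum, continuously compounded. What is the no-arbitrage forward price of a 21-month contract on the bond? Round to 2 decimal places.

PV(coupons) I = 2.80·e^(−0.0503·9/12)
I = 2.6963
F = (S − I)·e^(rT) = (108.17 − 2.6963) · e^(0.0503·21/12)
= 105.4737 · e^0.088025 = 105.4737 × 1.092015 = $115.18

$115.18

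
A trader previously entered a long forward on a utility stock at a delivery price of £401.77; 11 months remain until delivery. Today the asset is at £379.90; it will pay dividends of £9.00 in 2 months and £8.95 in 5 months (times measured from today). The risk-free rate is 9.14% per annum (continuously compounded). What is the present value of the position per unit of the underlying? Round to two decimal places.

PV(remaining dividends) I = 9.00·e^(−0.0914·2/12) + 8.95·e^(−0.0914·5/12) = 17.4795
Current forward F = (S − I)·e^(rT) = (379.90 − 17.4795)·e^(0.0914·11/12) = 362.4205 × 1.087393 = 394.0935
Value (long) = (F − K)·e^(−rT) = (394.0935 − 401.77) × 0.919630 = -7.0595
Value = -£7.06

-£7.06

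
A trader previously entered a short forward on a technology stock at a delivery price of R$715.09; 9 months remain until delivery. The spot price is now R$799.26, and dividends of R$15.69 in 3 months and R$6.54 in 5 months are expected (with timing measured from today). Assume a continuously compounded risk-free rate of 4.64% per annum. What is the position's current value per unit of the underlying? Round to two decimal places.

-R$86.70

PV(remaining dividends) I = 15.69·e^(−0.0464·3/12) + 6.54·e^(−0.0464·5/12) = 21.9238
Current forward F = (S − I)·e^(rT) = (799.26 − 21.9238)·e^(0.0464·9/12) = 777.3362 × 1.035413 = 804.8640
Value (long) = (F − K)·e^(−rT) = (804.8640 − 715.09) × 0.965799 = 86.7036
Short position value = −(long value) = -R$86.70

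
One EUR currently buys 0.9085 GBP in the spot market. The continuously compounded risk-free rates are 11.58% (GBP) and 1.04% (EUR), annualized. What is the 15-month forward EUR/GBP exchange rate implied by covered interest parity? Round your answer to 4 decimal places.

1.0364

F = S·e^((r_GBP − r_EUR)T) = 0.9085 · e^((0.1158 − 0.0104) × 15/12)
= 0.9085 · e^0.131750 = 0.9085 × 1.140823
F = 1.0364 GBP per EUR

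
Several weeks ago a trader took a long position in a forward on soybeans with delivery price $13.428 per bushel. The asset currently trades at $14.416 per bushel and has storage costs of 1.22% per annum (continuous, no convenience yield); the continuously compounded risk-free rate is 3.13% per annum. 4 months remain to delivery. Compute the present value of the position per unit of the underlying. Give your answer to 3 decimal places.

Current fair forward for the remaining 4 months: F = S·e^((r + u)·T), (r + u) = 0.0313 + 0.0122 = 0.0435
F = 14.416 · e^(0.0435 × 4/12) = 14.416 × 1.014606 = 14.6266
Value of long forward = (F − K)·e^(−rT) = (14.6266 − 13.428) · e^(−0.0313·4/12)
= 1.1986 × 0.989621 = 1.186

$1.186 per bushel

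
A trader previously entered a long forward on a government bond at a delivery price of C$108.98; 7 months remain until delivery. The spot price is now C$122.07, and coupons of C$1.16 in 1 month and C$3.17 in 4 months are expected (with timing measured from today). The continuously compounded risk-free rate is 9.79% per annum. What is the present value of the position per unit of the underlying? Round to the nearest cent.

PV(remaining coupons) I = 1.16·e^(−0.0979·1/12) + 3.17·e^(−0.0979·4/12) = 4.2188
Current forward F = (S − I)·e^(rT) = (122.07 − 4.2188)·e^(0.0979·7/12) = 117.8512 × 1.058771 = 124.7774
Value (long) = (F − K)·e^(−rT) = (124.7774 − 108.98) × 0.944492 = 14.9205
Value = C$14.92

C$14.92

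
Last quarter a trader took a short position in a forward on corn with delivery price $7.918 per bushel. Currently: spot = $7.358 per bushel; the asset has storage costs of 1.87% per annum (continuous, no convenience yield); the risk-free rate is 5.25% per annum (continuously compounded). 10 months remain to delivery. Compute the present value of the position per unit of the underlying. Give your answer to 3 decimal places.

Current fair forward for the remaining 10 months: F = S·e^((r + u)·T), (r + u) = 0.0525 + 0.0187 = 0.0712
F = 7.358 · e^(0.0712 × 10/12) = 7.358 × 1.061129 = 7.8078
Value of long forward = (F − K)·e^(−rT) = (7.8078 − 7.918) · e^(−0.0525·10/12)
= -0.1102 × 0.957193 = -0.105
Short position value = −(long value) = $0.105

$0.105 per bushel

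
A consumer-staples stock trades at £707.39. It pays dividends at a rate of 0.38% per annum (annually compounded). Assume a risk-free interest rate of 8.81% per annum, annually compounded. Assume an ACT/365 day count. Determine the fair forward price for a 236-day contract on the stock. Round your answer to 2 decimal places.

£745.25

F = S · (1+r)^T / (1+q)^T
= 707.39 × 1.056110 / 1.002455 = 707.39 × 1.053524
F = £745.25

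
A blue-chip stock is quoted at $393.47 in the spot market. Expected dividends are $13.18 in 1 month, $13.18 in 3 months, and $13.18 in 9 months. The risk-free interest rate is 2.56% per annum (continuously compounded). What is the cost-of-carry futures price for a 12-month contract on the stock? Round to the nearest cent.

$363.48

PV(dividends) I = 13.18·e^(−0.0256·1/12) + 13.18·e^(−0.0256·3/12) + 13.18·e^(−0.0256·9/12)
I = 13.1519 + 13.0959 + 12.9294 = 39.1772
F = (S − I)·e^(rT) = (393.47 − 39.1772) · e^(0.0256·12/12)
= 354.2928 · e^0.025600 = 354.2928 × 1.025930 = $363.48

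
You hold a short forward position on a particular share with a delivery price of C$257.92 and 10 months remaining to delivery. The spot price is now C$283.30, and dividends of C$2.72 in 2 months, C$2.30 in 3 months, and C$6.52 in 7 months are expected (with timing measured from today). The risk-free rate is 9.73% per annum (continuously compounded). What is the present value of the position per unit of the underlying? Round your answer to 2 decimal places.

PV(remaining dividends) I = 2.72·e^(−0.0973·2/12) + 2.30·e^(−0.0973·3/12) + 6.52·e^(−0.0973·7/12) = 11.0812
Current forward F = (S − I)·e^(rT) = (283.30 − 11.0812)·e^(0.0973·10/12) = 272.2188 × 1.084461 = 295.2107
Value (long) = (F − K)·e^(−rT) = (295.2107 − 257.92) × 0.922117 = 34.3864
Short position value = −(long value) = -C$34.39

-C$34.39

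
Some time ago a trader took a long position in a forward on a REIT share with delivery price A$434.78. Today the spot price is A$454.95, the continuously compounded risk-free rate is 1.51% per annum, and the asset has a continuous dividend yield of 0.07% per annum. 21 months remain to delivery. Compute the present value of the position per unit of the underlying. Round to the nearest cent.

A$30.95

Current fair forward for the remaining 21 months: F = S·e^((r − q)·T), (r − q) = 0.0151 − 0.0007 = 0.0144
F = 454.95 · e^(0.0144 × 21/12) = 454.95 × 1.025520 = 466.5603
Value of long forward = (F − K)·e^(−rT) = (466.5603 − 434.78) · e^(−0.0151·21/12)
= 31.7803 × 0.973921 = 30.95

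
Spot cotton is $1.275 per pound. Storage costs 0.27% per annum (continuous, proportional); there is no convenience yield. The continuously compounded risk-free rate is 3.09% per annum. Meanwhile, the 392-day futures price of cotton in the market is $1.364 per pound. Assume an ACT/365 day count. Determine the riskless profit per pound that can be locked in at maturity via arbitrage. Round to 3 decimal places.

$0.042 per pound

Fair futures: F* = S·e^(carry·T), with carry = (r + u) = 0.0309 + 0.0027 = 0.0336
F* = 1.275 · e^(0.0336 × 392/365) = 1.275 · e^0.036085 = 1.275 × 1.036744 = $1.3218
Market $1.364 > fair $1.3218: forward overpriced → cash-and-carry (buy spot, short the forward).
At maturity, profit = |F_mkt − F*| = |1.364 − 1.3218| = $0.042 per pound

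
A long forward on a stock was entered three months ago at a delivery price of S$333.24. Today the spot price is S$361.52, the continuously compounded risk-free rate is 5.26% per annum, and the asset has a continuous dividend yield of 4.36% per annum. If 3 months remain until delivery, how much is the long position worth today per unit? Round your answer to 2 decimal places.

Current fair forward for the remaining 3 months: F = S·e^((r − q)·T), (r − q) = 0.0526 − 0.0436 = 0.0090
F = 361.52 · e^(0.0090 × 3/12) = 361.52 × 1.002253 = 362.3345
Value of long forward = (F − K)·e^(−rT) = (362.3345 − 333.24) · e^(−0.0526·3/12)
= 29.0945 × 0.986936 = 28.71

S$28.71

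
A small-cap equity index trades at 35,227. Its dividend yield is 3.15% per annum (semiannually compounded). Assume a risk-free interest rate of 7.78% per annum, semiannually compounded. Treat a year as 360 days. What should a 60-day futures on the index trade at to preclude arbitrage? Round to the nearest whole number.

35,493

F = S · (1+r/2)^(2T) / (1+q/2)^(2T)
= 35227 × 1.012802 / 1.005223 = 35227 × 1.007540
F = 35,493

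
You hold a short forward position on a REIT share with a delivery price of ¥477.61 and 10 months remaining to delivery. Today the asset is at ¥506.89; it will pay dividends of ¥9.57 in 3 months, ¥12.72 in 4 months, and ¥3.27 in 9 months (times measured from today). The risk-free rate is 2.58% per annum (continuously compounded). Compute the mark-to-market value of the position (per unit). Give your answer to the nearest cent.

PV(remaining dividends) I = 9.57·e^(−0.0258·3/12) + 12.72·e^(−0.0258·4/12) + 3.27·e^(−0.0258·9/12) = 25.3269
Current forward F = (S − I)·e^(rT) = (506.89 − 25.3269)·e^(0.0258·10/12) = 481.5631 × 1.021733 = 492.0289
Value (long) = (F − K)·e^(−rT) = (492.0289 − 477.61) × 0.978729 = 14.1122
Short position value = −(long value) = -¥14.11

-¥14.11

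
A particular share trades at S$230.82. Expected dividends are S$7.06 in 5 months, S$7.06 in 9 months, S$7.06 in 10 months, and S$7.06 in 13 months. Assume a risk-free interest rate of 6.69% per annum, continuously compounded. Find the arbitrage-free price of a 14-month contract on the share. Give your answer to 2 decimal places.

PV(dividends) I = 7.06·e^(−0.0669·5/12) + 7.06·e^(−0.0669·9/12) + 7.06·e^(−0.0669·10/12) + 7.06·e^(−0.0669·13/12)
I = 6.8659 + 6.7145 + 6.6772 + 6.5664 = 26.8240
F = (S − I)·e^(rT) = (230.82 − 26.8240) · e^(0.0669·14/12)
= 203.9960 · e^0.078050 = 203.9960 × 1.081177 = S$220.56

S$220.56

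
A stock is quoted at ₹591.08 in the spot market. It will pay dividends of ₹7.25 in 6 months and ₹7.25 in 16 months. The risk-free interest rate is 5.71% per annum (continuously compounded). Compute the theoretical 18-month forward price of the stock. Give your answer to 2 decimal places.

PV(dividends) I = 7.25·e^(−0.0571·6/12) + 7.25·e^(−0.0571·16/12)
I = 7.0459 + 6.7185 = 13.7644
F = (S − I)·e^(rT) = (591.08 − 13.7644) · e^(0.0571·18/12)
= 577.3156 · e^0.085650 = 577.3156 × 1.089425 = ₹628.94

₹628.94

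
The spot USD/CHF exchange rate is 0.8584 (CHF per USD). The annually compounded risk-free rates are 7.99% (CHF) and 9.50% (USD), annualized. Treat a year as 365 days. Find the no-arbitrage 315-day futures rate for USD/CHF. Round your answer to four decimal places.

By covered interest parity, F = S · (1+r_CHF)^T / (1+r_USD)^T
= 0.8584 × 1.068588 / 1.081471 = 0.8584 × 0.988088
F = 0.8482 CHF per USD

0.8482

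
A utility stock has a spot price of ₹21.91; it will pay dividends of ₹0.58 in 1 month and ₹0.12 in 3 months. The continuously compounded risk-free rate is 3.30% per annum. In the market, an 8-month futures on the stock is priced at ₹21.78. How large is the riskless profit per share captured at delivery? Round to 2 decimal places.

PV(dividends) I = 0.58·e^(−0.0330·1/12) + 0.12·e^(−0.0330·3/12) = 0.6974
Fair futures F* = (S − I)·e^(rT) = (21.91 − 0.6974)·e^0.022000 = 21.2126 × 1.022244 = 21.6845
Market ₹21.78 > fair 21.6845: forward overpriced → cash-and-carry (borrow at r, buy the stock and collect the dividends, short the forward).
Profit at T = |F_mkt − F*| = |21.78 − 21.6845| = ₹0.10 per share

₹0.10 per share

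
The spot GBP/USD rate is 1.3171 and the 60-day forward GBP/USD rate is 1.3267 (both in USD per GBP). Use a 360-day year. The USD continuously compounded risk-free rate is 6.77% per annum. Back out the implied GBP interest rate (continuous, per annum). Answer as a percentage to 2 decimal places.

2.41%

F = S·e^((r_USD − r_GBP)T) ⇒ r_GBP = r_USD − ln(F/S)/T
ln(1.3267/1.3171) = 0.007262; /(60/360) = 0.043572
r_GBP = 0.0677 − 0.043572 = 0.024128
r_GBP = 2.41%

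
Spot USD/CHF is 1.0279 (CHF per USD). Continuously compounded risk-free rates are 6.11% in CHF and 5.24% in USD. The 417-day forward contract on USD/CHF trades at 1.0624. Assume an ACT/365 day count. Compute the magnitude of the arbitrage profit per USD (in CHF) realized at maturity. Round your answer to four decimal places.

Fair forward: F* = S·e^(carry·T), with carry = (r_CHF − r_USD) = 0.0611 − 0.0524 = 0.0087
F* = 1.0279 · e^(0.0087 × 417/365) = 1.0279 · e^0.009939 = 1.0279 × 1.009989 = 1.0382
Market 1.0624 > fair 1.0382: forward overpriced → cash-and-carry (buy spot, short the forward).
At maturity, profit = |F_mkt − F*| = |1.0624 − 1.0382| = 0.0242 per USD (in CHF)

0.0242 per USD (in CHF)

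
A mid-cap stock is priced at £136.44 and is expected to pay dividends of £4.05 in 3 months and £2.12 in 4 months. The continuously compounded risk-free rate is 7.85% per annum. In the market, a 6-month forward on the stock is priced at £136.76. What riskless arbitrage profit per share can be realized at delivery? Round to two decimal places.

£1.14 per share

PV(dividends) I = 4.05·e^(−0.0785·3/12) + 2.12·e^(−0.0785·4/12) = 6.0365
Fair forward F* = (S − I)·e^(rT) = (136.44 − 6.0365)·e^0.039250 = 130.4035 × 1.040030 = 135.6236
Market £136.76 > fair 135.6236: forward overpriced → cash-and-carry (borrow at r, buy the stock and collect the dividends, short the forward).
Profit at T = |F_mkt − F*| = |136.76 − 135.6236| = £1.14 per share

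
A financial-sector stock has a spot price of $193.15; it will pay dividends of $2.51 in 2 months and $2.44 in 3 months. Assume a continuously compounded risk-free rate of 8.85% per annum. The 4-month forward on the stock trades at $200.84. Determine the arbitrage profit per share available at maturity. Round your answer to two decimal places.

$6.91 per share

PV(dividends) I = 2.51·e^(−0.0885·2/12) + 2.44·e^(−0.0885·3/12) = 4.8599
Fair forward F* = (S − I)·e^(rT) = (193.15 − 4.8599)·e^0.029500 = 188.2901 × 1.029939 = 193.9273
Market $200.84 > fair 193.9273: forward overpriced → cash-and-carry (borrow at r, buy the stock and collect the dividends, short the forward).
Profit at T = |F_mkt − F*| = |200.84 − 193.9273| = $6.91 per share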